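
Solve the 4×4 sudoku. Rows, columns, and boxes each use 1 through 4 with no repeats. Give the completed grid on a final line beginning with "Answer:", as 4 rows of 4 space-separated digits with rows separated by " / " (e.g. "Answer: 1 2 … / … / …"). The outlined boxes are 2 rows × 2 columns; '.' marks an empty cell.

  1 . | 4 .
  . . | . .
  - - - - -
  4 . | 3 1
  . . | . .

Step 1. [r3c2∈{2}] r3c2 has the single candidate 2 ⇒ r3c2=2.
Step 2. [r1c4∈{2,3}] r1c4 is the only open cell in row 1 admitting 2 ⇒ r1c4=2.
Step 3. [r1c2∈{3}] only 3 remains possible at r1c2 ⇒ r1c2=3.
Step 4. [r4c3∈{2}] r4c3 is down to just 2 ⇒ r4c3=2.
Step 5. [r2c4∈{3}] only 3 remains possible at r2c4. So r2c4=3.
Step 6. [r4c2∈{1}] nothing but 1 survives at r4c2. So r4c2=1.
Step 7. [r2c1∈{2}] only 2 remains possible at r2c1, so r2c1=2.
Step 8. [r4c1∈{3}] nothing but 3 survives at r4c1, so r4c1=3.
Step 9. [r2c3∈{1}] only 1 remains possible at r2c3. So r2c3=1.
Step 10. [r2c2∈{4}] only 4 remains possible at r2c2, so r2c2=4.
Step 11. [r4c4∈{4}] only 4 remains possible at r4c4 ⇒ r4c4=4.

Answer: 1 3 4 2 / 2 4 1 3 / 4 2 3 1 / 3 1 2 4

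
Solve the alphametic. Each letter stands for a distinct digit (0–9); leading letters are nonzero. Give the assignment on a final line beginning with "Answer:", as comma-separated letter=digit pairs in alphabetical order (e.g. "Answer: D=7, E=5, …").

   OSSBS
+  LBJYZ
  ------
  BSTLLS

Step 1. [B] adding two 5-digit numbers gives at most 5+1 digits, and here it does — B is that final carry and must be 1. So B=1.
Step 2. [col 1: S + Z ≡ S (mod 10)] in column 1 we have S+Z≡S with carry-in 0; given nothing yet and digits 1 already taken and all letters distinct, that pins Z to 0. So Z=0.
Step 3. [col 1: S + Z ≡ S (mod 10)] several values work for S in column 1 (S + Z ≡ S (mod 10), carry-in 0); try S=2. So S=2.
Step 4. [col 2: B + Y ≡ L (mod 10)] column 2 (B + Y ≡ L (mod 10), carry-in 0) doesn't pin Y yet; pick Y=7 and continue, so Y=7.
Step 5. [col 2: B + Y ≡ L (mod 10)] column 2: given B=1, Y=7, carry-in 0, and digits 0,1,2,7 already taken and all letters distinct, B+Y≡L (mod 10) forces L=8 ⇒ L=8.
Step 6. [col 3: S + J ≡ L (mod 10)] column 3 reads S+J+carry(0)=L with S=2, L=8; with digits 0,1,2,7,8 already taken and all letters distinct, the only value for J is 6 ⇒ J=6.
Step 7. [col 4: S + B ≡ T (mod 10)] from column 4 (S=2, B=1, carry-in 0, digits 0,1,2,6,7,8 already taken and all letters distinct): T must equal 3, so T=3.
Step 8. [col 5: O + L ≡ S (mod 10)] in column 5 we have O+L≡S with carry-in 0; given L=8, S=2 and digits 0,1,2,3,6,7,8 already taken and all letters distinct, that pins O to 4, so O=4.

Answer: B=1, J=6, L=8, O=4, S=2, T=3, Y=7, Z=0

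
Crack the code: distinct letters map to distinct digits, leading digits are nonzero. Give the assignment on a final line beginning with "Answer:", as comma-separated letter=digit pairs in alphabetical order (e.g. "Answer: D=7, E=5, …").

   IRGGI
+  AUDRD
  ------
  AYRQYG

Step 1. [col 1: I + D ≡ G (mod 10)] D=7 is one option consistent with column 1 (I + D ≡ G (mod 10), carry-in 0) — take it. So D=7.
Step 2. [A] A is the leading digit of a 6-digit sum of two 5-digit numbers; the final carry is exactly 1 ⇒ A=1.
Step 3. [col 1: I + D ≡ G (mod 10)] several values work for I in column 1 (I + D ≡ G (mod 10), carry-in 0); try I=8 ⇒ I=8.
Step 4. [col 1: I + D ≡ G (mod 10)] from column 1 (I=8, D=7, carry-in 0, digits 1,7,8 already taken and all letters distinct): G must equal 5 ⇒ G=5.
Step 5. [col 2: G + R ≡ Y (mod 10)] no forcing yet in column 2 (carry-in 1); R=4 is free and consistent — try it, so R=4.
Step 6. [col 2: G + R ≡ Y (mod 10)] column 2 reads G+R+carry(1)=Y with G=5, R=4; with digits 1,4,5,7,8 already taken and all letters distinct, the only value for Y is 0 ⇒ Y=0.
Step 7. [col 3: G + D ≡ Q (mod 10)] column 3 reads G+D+carry(1)=Q with G=5, D=7; with digits 0,1,4,5,7,8 already taken and all letters distinct, the only value for Q is 3, so Q=3.
Step 8. [col 4: R + U ≡ R (mod 10)] column 4 reads R+U+carry(1)=R with R=4; with digits 0,1,3,4,5,7,8 already taken and all letters distinct, the only value for U is 9 ⇒ U=9.

Answer: A=1, D=7, G=5, I=8, Q=3, R=4, U=9, Y=0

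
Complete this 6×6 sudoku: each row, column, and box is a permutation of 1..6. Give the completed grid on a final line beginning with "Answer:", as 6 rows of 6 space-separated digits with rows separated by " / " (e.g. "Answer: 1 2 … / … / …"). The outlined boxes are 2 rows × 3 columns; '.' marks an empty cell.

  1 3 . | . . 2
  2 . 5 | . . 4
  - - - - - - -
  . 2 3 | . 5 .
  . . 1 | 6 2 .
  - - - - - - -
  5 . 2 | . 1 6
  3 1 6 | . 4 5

Step 1. [r2c4∈{1,3}] in row 2, 1 fits only at r2c4. So r2c4=1.
Step 2. [r4c1∈{4}] nothing but 4 survives at r4c1 ⇒ r4c1=4.
Step 3. [r2c5∈{3,6}] r2c5 is the only open cell in row 2 admitting 3, so r2c5=3.
Step 4. [r1c5∈{6}] r1c5's peers cover all but 6 ⇒ r1c5=6.
Step 5. [r3c4∈{4}] r3c4's peers cover all but 4, so r3c4=4.
Step 6. [r5c4∈{3}] only 3 remains possible at r5c4 ⇒ r5c4=3.
Step 7. [r1c3∈{4}] r1c3 has the single candidate 4. So r1c3=4.
Step 8. [r3c6∈{1}] r3c6 is down to just 1. So r3c6=1.
Step 9. [r4c6∈{3}] only 3 remains possible at r4c6. So r4c6=3.
Step 10. [r1c4∈{5}] r1c4's peers cover all but 5 ⇒ r1c4=5.
Step 11. [r5c2∈{4}] nothing but 4 survives at r5c2, so r5c2=4.
Step 12. [r4c2∈{5}] r4c2 has the single candidate 5. So r4c2=5.
Step 13. [r6c4∈{2}] r6c4 has the single candidate 2, so r6c4=2.
Step 14. [r2c2∈{6}] r2c2 has the single candidate 6, so r2c2=6.
Step 15. [r3c1∈{6}] only 6 remains possible at r3c1, so r3c1=6.

Answer: 1 3 4 5 6 2 / 2 6 5 1 3 4 / 6 2 3 4 5 1 / 4 5 1 6 2 3 / 5 4 2 3 1 6 / 3 1 6 2 4 5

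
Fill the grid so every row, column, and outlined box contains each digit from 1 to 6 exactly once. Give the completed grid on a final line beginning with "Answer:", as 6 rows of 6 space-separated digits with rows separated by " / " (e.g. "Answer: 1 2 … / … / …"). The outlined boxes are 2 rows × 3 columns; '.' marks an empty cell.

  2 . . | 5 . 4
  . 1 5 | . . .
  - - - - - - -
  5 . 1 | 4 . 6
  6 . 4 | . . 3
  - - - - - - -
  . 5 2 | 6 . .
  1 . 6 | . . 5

Step 1. [r3c5∈{2}] r3c5 has the single candidate 2 ⇒ r3c5=2.
Step 2. [r1c5∈{1,3,6}] 1 has one home in row 1: r1c5 ⇒ r1c5=1.
Step 3. [r6c2∈{3,4}] across col 2, 4 lands solely at r6c2. So r6c2=4.
Step 4. [r6c5∈{3}] nothing but 3 survives at r6c5. So r6c5=3.
Step 5. [r1c3∈{3}] r1c3 is down to just 3, so r1c3=3.
Step 6. [r2c4∈{2,3}] r2c4 is the only open cell in row 2 admitting 3, so r2c4=3.
Step 7. [r5c5∈{4}] r5c5 has the single candidate 4. So r5c5=4.
Step 8. [r2c1∈{4}] nothing but 4 survives at r2c1, so r2c1=4.
Step 9. [r3c2∈{3}] r3c2 has the single candidate 3. So r3c2=3.
Step 10. [r5c6∈{1}] r5c6's peers cover all but 1. So r5c6=1.
Step 11. [r6c4∈{2}] r6c4 has the single candidate 2, so r6c4=2.
Step 12. [r4c5∈{5}] nothing but 5 survives at r4c5. So r4c5=5.
Step 13. [r4c2∈{2}] only 2 remains possible at r4c2 ⇒ r4c2=2.
Step 14. [r4c4∈{1}] nothing but 1 survives at r4c4 ⇒ r4c4=1.
Step 15. [r2c5∈{6}] r2c5 is down to just 6 ⇒ r2c5=6.
Step 16. [r5c1∈{3}] r5c1's peers cover all but 3. So r5c1=3.
Step 17. [r2c6∈{2}] only 2 remains possible at r2c6, so r2c6=2.
Step 18. [r1c2∈{6}] nothing but 6 survives at r1c2. So r1c2=6.

Answer: 2 6 3 5 1 4 / 4 1 5 3 6 2 / 5 3 1 4 2 6 / 6 2 4 1 5 3 / 3 5 2 6 4 1 / 1 4 6 2 3 5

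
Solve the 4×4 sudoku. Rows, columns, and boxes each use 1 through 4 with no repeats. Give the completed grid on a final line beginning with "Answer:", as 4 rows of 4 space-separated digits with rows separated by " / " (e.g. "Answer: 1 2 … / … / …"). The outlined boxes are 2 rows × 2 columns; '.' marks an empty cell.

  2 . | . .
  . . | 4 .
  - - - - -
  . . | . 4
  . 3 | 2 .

Step 1. [r2c2∈{1}] r2c2's peers cover all but 1 ⇒ r2c2=1.
Step 2. [r4c4∈{1}] r4c4 has the single candidate 1 ⇒ r4c4=1.
Step 3. [r1c4∈{3}] r1c4's peers cover all but 3 ⇒ r1c4=3.
Step 4. [r3c2∈{2}] only 2 remains possible at r3c2. So r3c2=2.
Step 5. [r1c3∈{1}] r1c3 has the single candidate 1 ⇒ r1c3=1.
Step 6. [r3c1∈{1}] r3c1 is down to just 1, so r3c1=1.
Step 7. [r4c1∈{4}] r4c1's peers cover all but 4 ⇒ r4c1=4.
Step 8. [r2c4∈{2}] nothing but 2 survives at r2c4. So r2c4=2.
Step 9. [r1c2∈{4}] r1c2 is down to just 4 ⇒ r1c2=4.
Step 10. [r2c1∈{3}] only 3 remains possible at r2c1. So r2c1=3.
Step 11. [r3c3∈{3}] r3c3's peers cover all but 3 ⇒ r3c3=3.

Answer: 2 4 1 3 / 3 1 4 2 / 1 2 3 4 / 4 3 2 1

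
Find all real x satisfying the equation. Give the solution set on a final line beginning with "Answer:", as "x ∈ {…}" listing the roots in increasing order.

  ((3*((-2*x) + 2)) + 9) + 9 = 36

Step 1. [((3*((-2*x) + 2)) + 9) + 9 = 36] peel the +9: subtract 9 from each side. So sub: (3*((-2*x) + 2)) + 9 = 27.
Step 2. [(3*((-2*x) + 2)) + 9 = 27] peel the +9: subtract 9 from each side, so sub: 3*((-2*x) + 2) = 18.
Step 3. [3*((-2*x) + 2) = 18] 3·(inner) — divide through by 3. So div: (-2*x) + 2 = 6.
Step 4. [(-2*x) + 2 = 6] the outer +2 inverts by subtracting 2, so sub: -2*x = 4.
Step 5. [-2*x = 4] -2·(inner) — divide through by -2. So div: x = -2.

Answer: x ∈ {-2}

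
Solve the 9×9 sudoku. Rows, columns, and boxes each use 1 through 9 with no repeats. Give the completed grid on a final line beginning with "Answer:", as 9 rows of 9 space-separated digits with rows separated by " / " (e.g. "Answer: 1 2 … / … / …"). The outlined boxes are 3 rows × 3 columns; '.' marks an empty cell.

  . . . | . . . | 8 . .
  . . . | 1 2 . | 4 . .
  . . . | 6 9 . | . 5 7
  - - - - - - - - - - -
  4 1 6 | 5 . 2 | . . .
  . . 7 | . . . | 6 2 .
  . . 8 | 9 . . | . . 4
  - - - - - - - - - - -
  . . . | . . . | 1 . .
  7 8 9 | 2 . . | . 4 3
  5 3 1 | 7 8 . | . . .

Step 1. [r9c6∈{4,6,9}] r9c6 is the only open cell in row 9 admitting 4, so r9c6=4.
Step 2. [r7c6∈{3,5,6,9}] 9 has one home in col 6: r7c6. So r7c6=9.
Step 3. [r5c4∈{3,4,8}] 8 has one home in col 4: r5c4 ⇒ r5c4=8.
Step 4. [r7c8∈{6,7,8}] 7 has one home in row 7: r7c8. So r7c8=7.
Step 5. [r8c7∈{5}] r8c7 has the single candidate 5, so r8c7=5.
Step 6. [r1c4∈{3,4}] 4 has one home in col 4: r1c4 ⇒ r1c4=4.
Step 7. [r6c2∈{2,5}] 5 has one home in row 6: r6c2, so r6c2=5.
Step 8. [r5c2∈{9}] nothing but 9 survives at r5c2. So r5c2=9.
Step 9. [r5c1∈{3}] only 3 remains possible at r5c1 ⇒ r5c1=3.
Step 10. [r5c6∈{1}] nothing but 1 survives at r5c6, so r5c6=1.
Step 11. [r1c9∈{1,2,6,9}] across col 9, 1 lands solely at r1c9 ⇒ r1c9=1.
Step 12. [r3c7∈{2,3}] in box 3, 2 fits only at r3c7 ⇒ r3c7=2.
Step 13. [r8c6∈{6}] only 6 remains possible at r8c6 ⇒ r8c6=6.
Step 14. [r4c8∈{3,8,9}] in col 8, 8 fits only at r4c8. So r4c8=8.
Step 15. [r9c9∈{2,6,9}] r9c9 is the only open cell in row 9 admitting 2, so r9c9=2.
Step 16. [r9c8∈{6,9}] row 9 places 6 nowhere but r9c8 ⇒ r9c8=6.
Step 17. [r2c9∈{6,9}] col 9 places 6 nowhere but r2c9. So r2c9=6.
Step 18. [r6c1∈{2}] only 2 remains possible at r6c1, so r6c1=2.
Step 19. [r6c5∈{3,6,7}] in row 6, 6 fits only at r6c5 ⇒ r6c5=6.
Step 20. [r2c2∈{7}] r2c2 is down to just 7, so r2c2=7.
Step 21. [r3c2∈{4}] r3c2 has the single candidate 4. So r3c2=4.
Step 22. [r3c3∈{3}] only 3 remains possible at r3c3, so r3c3=3.
Step 23. [r3c6∈{8}] nothing but 8 survives at r3c6 ⇒ r3c6=8.
Step 24. [r7c1∈{6}] r7c1 has the single candidate 6 ⇒ r7c1=6.
Step 25. [r2c3∈{5}] r2c3 is down to just 5, so r2c3=5.
Step 26. [r2c6∈{3}] r2c6 is down to just 3, so r2c6=3.
Step 27. [r6c6∈{7}] r6c6 is down to just 7, so r6c6=7.
Step 28. [r1c1∈{9}] r1c1 is down to just 9 ⇒ r1c1=9.
Step 29. [r4c7∈{3,7,9}] row 4 places 7 nowhere but r4c7. So r4c7=7.
Step 30. [r7c2∈{2}] nothing but 2 survives at r7c2. So r7c2=2.
Step 31. [r7c5∈{3,5}] in row 7, 5 fits only at r7c5 ⇒ r7c5=5.
Step 32. [r6c8∈{1,3}] row 6 places 1 nowhere but r6c8, so r6c8=1.
Step 33. [r5c9∈{5}] nothing but 5 survives at r5c9, so r5c9=5.
Step 34. [r6c7∈{3}] r6c7 is down to just 3 ⇒ r6c7=3.
Step 35. [r7c9∈{8}] r7c9 has the single candidate 8 ⇒ r7c9=8.
Step 36. [r2c8∈{9}] r2c8's peers cover all but 9, so r2c8=9.
Step 37. [r1c8∈{3}] r1c8 has the single candidate 3. So r1c8=3.
Step 38. [r4c9∈{9}] nothing but 9 survives at r4c9 ⇒ r4c9=9.
Step 39. [r1c6∈{5}] nothing but 5 survives at r1c6 ⇒ r1c6=5.
Step 40. [r2c1∈{8}] only 8 remains possible at r2c1. So r2c1=8.
Step 41. [r7c3∈{4}] only 4 remains possible at r7c3 ⇒ r7c3=4.
Step 42. [r9c7∈{9}] r9c7's peers cover all but 9 ⇒ r9c7=9.
Step 43. [r5c5∈{4}] r5c5's peers cover all but 4. So r5c5=4.
Step 44. [r3c1∈{1}] r3c1 has the single candidate 1, so r3c1=1.
Step 45. [r1c5∈{7}] only 7 remains possible at r1c5, so r1c5=7.
Step 46. [r7c4∈{3}] only 3 remains possible at r7c4 ⇒ r7c4=3.
Step 47. [r4c5∈{3}] only 3 remains possible at r4c5 ⇒ r4c5=3.
Step 48. [r1c2∈{6}] nothing but 6 survives at r1c2. So r1c2=6.
Step 49. [r1c3∈{2}] r1c3's peers cover all but 2, so r1c3=2.
Step 50. [r8c5∈{1}] nothing but 1 survives at r8c5 ⇒ r8c5=1.

Answer: 9 6 2 4 7 5 8 3 1 / 8 7 5 1 2 3 4 9 6 / 1 4 3 6 9 8 2 5 7 / 4 1 6 5 3 2 7 8 9 / 3 9 7 8 4 1 6 2 5 / 2 5 8 9 6 7 3 1 4 / 6 2 4 3 5 9 1 7 8 / 7 8 9 2 1 6 5 4 3 / 5 3 1 7 8 4 9 6 2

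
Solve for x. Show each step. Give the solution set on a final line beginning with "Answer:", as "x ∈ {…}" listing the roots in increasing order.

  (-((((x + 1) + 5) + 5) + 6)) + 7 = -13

Step 1. [(-((((x + 1) + 5) + 5) + 6)) + 7 = -13] peel the +7: subtract 7 from each side. So sub: -((((x + 1) + 5) + 5) + 6) = -20.
Step 2. [-((((x + 1) + 5) + 5) + 6) = -20] flip signs both sides ⇒ neg: (((x + 1) + 5) + 5) + 6 = 20.
Step 3. [(((x + 1) + 5) + 5) + 6 = 20] the outer +6 inverts by subtracting 6, so sub: ((x + 1) + 5) + 5 = 14.
Step 4. [((x + 1) + 5) + 5 = 14] the outer +5 inverts by subtracting 5, so sub: (x + 1) + 5 = 9.
Step 5. [(x + 1) + 5 = 9] 5 comes off first (subtract 5) ⇒ sub: x + 1 = 4.
Step 6. [x + 1 = 4] subtract 1: x sits inside (… + 1). So sub: x = 3.

Answer: x ∈ {3}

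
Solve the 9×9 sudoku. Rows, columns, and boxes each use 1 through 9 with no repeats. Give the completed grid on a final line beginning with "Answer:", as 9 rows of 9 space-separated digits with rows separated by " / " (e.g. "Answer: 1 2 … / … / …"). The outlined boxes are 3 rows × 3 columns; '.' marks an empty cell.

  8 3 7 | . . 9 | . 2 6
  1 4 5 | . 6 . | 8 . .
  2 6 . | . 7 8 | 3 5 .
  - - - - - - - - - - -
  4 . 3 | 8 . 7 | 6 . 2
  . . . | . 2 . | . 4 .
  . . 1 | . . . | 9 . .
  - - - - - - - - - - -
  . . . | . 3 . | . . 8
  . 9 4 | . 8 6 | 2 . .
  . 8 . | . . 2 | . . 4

Step 1. [r7c2∈{1,2,5,7}] col 2 places 1 nowhere but r7c2 ⇒ r7c2=1.
Step 2. [r5c6∈{1,3,5}] in col 6, 1 fits only at r5c6. So r5c6=1.
Step 3. [r3c4∈{1,4}] row 3 places 4 nowhere but r3c4 ⇒ r3c4=4.
Step 4. [r5c1∈{5,6,7,9}] 9 has one home in col 1: r5c1. So r5c1=9.
Step 5. [r9c3∈{6}] r9c3 has the single candidate 6, so r9c3=6.
Step 6. [r4c2∈{5}] r4c2's peers cover all but 5 ⇒ r4c2=5.
Step 7. [r5c2∈{7}] r5c2 has the single candidate 7. So r5c2=7.
Step 8. [r5c7∈{5}] r5c7 has the single candidate 5, so r5c7=5.
Step 9. [r7c7∈{7}] r7c7's peers cover all but 7, so r7c7=7.
Step 10. [r9c7∈{1}] r9c7 is down to just 1, so r9c7=1.
Step 11. [r7c1∈{5}] r7c1 has the single candidate 5 ⇒ r7c1=5.
Step 12. [r8c8∈{3}] r8c8 has the single candidate 3, so r8c8=3.
Step 13. [r9c8∈{9}] only 9 remains possible at r9c8. So r9c8=9.
Step 14. [r6c6∈{3,4,5}] r6c6 is the only open cell in col 6 admitting 5. So r6c6=5.
Step 15. [r8c4∈{1,5,7}] row 8 places 1 nowhere but r8c4, so r8c4=1.
Step 16. [r9c5∈{5}] nothing but 5 survives at r9c5 ⇒ r9c5=5.
Step 17. [r5c9∈{3}] only 3 remains possible at r5c9, so r5c9=3.
Step 18. [r2c8∈{7}] only 7 remains possible at r2c8 ⇒ r2c8=7.
Step 19. [r6c4∈{3,6}] 3 has one home in row 6: r6c4 ⇒ r6c4=3.
Step 20. [r3c9∈{1,9}] in row 3, 1 fits only at r3c9 ⇒ r3c9=1.
Step 21. [r9c1∈{3,7}] across row 9, 3 lands solely at r9c1 ⇒ r9c1=3.
Step 22. [r6c9∈{7}] only 7 remains possible at r6c9 ⇒ r6c9=7.
Step 23. [r8c9∈{5}] nothing but 5 survives at r8c9. So r8c9=5.
Step 24. [r5c4∈{6}] r5c4 has the single candidate 6. So r5c4=6.
Step 25. [r4c5∈{9}] nothing but 9 survives at r4c5, so r4c5=9.
Step 26. [r7c3∈{2}] only 2 remains possible at r7c3, so r7c3=2.
Step 27. [r1c7∈{4}] nothing but 4 survives at r1c7. So r1c7=4.
Step 28. [r2c6∈{3}] r2c6's peers cover all but 3, so r2c6=3.
Step 29. [r9c4∈{7}] only 7 remains possible at r9c4 ⇒ r9c4=7.
Step 30. [r6c2∈{2}] r6c2 is down to just 2 ⇒ r6c2=2.
Step 31. [r6c5∈{4}] nothing but 4 survives at r6c5 ⇒ r6c5=4.
Step 32. [r5c3∈{8}] r5c3 has the single candidate 8, so r5c3=8.
Step 33. [r2c4∈{2}] only 2 remains possible at r2c4 ⇒ r2c4=2.
Step 34. [r1c4∈{5}] r1c4 is down to just 5, so r1c4=5.
Step 35. [r6c1∈{6}] r6c1's peers cover all but 6 ⇒ r6c1=6.
Step 36. [r4c8∈{1}] r4c8's peers cover all but 1 ⇒ r4c8=1.
Step 37. [r1c5∈{1}] nothing but 1 survives at r1c5. So r1c5=1.
Step 38. [r7c8∈{6}] r7c8 has the single candidate 6 ⇒ r7c8=6.
Step 39. [r8c1∈{7}] nothing but 7 survives at r8c1 ⇒ r8c1=7.
Step 40. [r7c6∈{4}] only 4 remains possible at r7c6, so r7c6=4.
Step 41. [r3c3∈{9}] only 9 remains possible at r3c3. So r3c3=9.
Step 42. [r2c9∈{9}] r2c9 has the single candidate 9, so r2c9=9.
Step 43. [r6c8∈{8}] r6c8 has the single candidate 8, so r6c8=8.
Step 44. [r7c4∈{9}] only 9 remains possible at r7c4. So r7c4=9.

Answer: 8 3 7 5 1 9 4 2 6 / 1 4 5 2 6 3 8 7 9 / 2 6 9 4 7 8 3 5 1 / 4 5 3 8 9 7 6 1 2 / 9 7 8 6 2 1 5 4 3 / 6 2 1 3 4 5 9 8 7 / 5 1 2 9 3 4 7 6 8 / 7 9 4 1 8 6 2 3 5 / 3 8 6 7 5 2 1 9 4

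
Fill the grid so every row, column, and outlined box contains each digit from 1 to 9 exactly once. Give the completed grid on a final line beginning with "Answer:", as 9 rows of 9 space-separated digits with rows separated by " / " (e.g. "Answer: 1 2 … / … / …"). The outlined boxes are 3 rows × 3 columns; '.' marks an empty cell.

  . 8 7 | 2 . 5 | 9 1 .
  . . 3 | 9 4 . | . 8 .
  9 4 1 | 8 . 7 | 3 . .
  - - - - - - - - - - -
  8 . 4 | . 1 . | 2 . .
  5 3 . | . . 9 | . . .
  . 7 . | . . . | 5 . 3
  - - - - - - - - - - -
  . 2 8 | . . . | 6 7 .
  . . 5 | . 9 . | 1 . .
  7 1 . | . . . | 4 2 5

Step 1. [r5c5∈{2,6,7,8}] 7 has one home in col 5: r5c5, so r5c5=7.
Step 2. [r3c5∈{6}] r3c5's peers cover all but 6, so r3c5=6.
Step 3. [r8c2∈{6}] r8c2's peers cover all but 6, so r8c2=6.
Step 4. [r7c4∈{1,3,4,5}] in col 4, 1 fits only at r7c4. So r7c4=1.
Step 5. [r8c6∈{2,3,4,8}] in row 8, 2 fits only at r8c6 ⇒ r8c6=2.
Step 6. [r5c3∈{2,6}] in row 5, 2 fits only at r5c3, so r5c3=2.
Step 7. [r6c3∈{6,9}] r6c3 is the only open cell in col 3 admitting 6. So r6c3=6.
Step 8. [r6c4∈{4}] only 4 remains possible at r6c4 ⇒ r6c4=4.
Step 9. [r5c4∈{6}] nothing but 6 survives at r5c4, so r5c4=6.
Step 10. [r9c4∈{3}] nothing but 3 survives at r9c4, so r9c4=3.
Step 11. [r4c9∈{6,7,9}] across row 4, 7 lands solely at r4c9. So r4c9=7.
Step 12. [r1c1∈{6}] only 6 remains possible at r1c1, so r1c1=6.
Step 13. [r8c1∈{3,4}] row 8 places 4 nowhere but r8c1 ⇒ r8c1=4.
Step 14. [r5c9∈{1,4,8}] row 5 places 1 nowhere but r5c9. So r5c9=1.
Step 15. [r9c5∈{8}] r9c5 is down to just 8. So r9c5=8.
Step 16. [r2c9∈{2,6}] row 2 places 6 nowhere but r2c9 ⇒ r2c9=6.
Step 17. [r4c2∈{9}] nothing but 9 survives at r4c2 ⇒ r4c2=9.
Step 18. [r7c9∈{9}] r7c9 has the single candidate 9. So r7c9=9.
Step 19. [r1c5∈{3}] r1c5's peers cover all but 3. So r1c5=3.
Step 20. [r5c7∈{8}] r5c7 has the single candidate 8, so r5c7=8.
Step 21. [r6c8∈{9}] r6c8 is down to just 9 ⇒ r6c8=9.
Step 22. [r2c6∈{1}] r2c6 is down to just 1. So r2c6=1.
Step 23. [r7c6∈{4}] r7c6 is down to just 4, so r7c6=4.
Step 24. [r5c8∈{4}] only 4 remains possible at r5c8. So r5c8=4.
Step 25. [r2c1∈{2}] only 2 remains possible at r2c1, so r2c1=2.
Step 26. [r3c9∈{2}] r3c9's peers cover all but 2 ⇒ r3c9=2.
Step 27. [r7c1∈{3}] r7c1 has the single candidate 3, so r7c1=3.
Step 28. [r2c7∈{7}] only 7 remains possible at r2c7, so r2c7=7.
Step 29. [r6c5∈{2}] r6c5 is down to just 2, so r6c5=2.
Step 30. [r2c2∈{5}] r2c2 has the single candidate 5. So r2c2=5.
Step 31. [r6c1∈{1}] r6c1's peers cover all but 1, so r6c1=1.
Step 32. [r3c8∈{5}] only 5 remains possible at r3c8. So r3c8=5.
Step 33. [r8c4∈{7}] nothing but 7 survives at r8c4, so r8c4=7.
Step 34. [r4c4∈{5}] nothing but 5 survives at r4c4, so r4c4=5.
Step 35. [r8c8∈{3}] nothing but 3 survives at r8c8. So r8c8=3.
Step 36. [r4c6∈{3}] nothing but 3 survives at r4c6. So r4c6=3.
Step 37. [r6c6∈{8}] r6c6 has the single candidate 8 ⇒ r6c6=8.
Step 38. [r1c9∈{4}] r1c9's peers cover all but 4. So r1c9=4.
Step 39. [r9c6∈{6}] r9c6 has the single candidate 6 ⇒ r9c6=6.
Step 40. [r4c8∈{6}] r4c8 has the single candidate 6 ⇒ r4c8=6.
Step 41. [r7c5∈{5}] nothing but 5 survives at r7c5, so r7c5=5.
Step 42. [r8c9∈{8}] r8c9 has the single candidate 8. So r8c9=8.
Step 43. [r9c3∈{9}] nothing but 9 survives at r9c3 ⇒ r9c3=9.

Answer: 6 8 7 2 3 5 9 1 4 / 2 5 3 9 4 1 7 8 6 / 9 4 1 8 6 7 3 5 2 / 8 9 4 5 1 3 2 6 7 / 5 3 2 6 7 9 8 4 1 / 1 7 6 4 2 8 5 9 3 / 3 2 8 1 5 4 6 7 9 / 4 6 5 7 9 2 1 3 8 / 7 1 9 3 8 6 4 2 5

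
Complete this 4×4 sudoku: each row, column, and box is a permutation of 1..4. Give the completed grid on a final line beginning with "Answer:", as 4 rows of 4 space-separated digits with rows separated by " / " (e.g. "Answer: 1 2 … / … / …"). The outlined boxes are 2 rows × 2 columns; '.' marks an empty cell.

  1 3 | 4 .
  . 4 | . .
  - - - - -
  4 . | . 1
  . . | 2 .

Step 1. [r3c3∈{3}] r3c3's peers cover all but 3 ⇒ r3c3=3.
Step 2. [r1c4∈{2}] r1c4 is down to just 2, so r1c4=2.
Step 3. [r2c4∈{3}] r2c4 is down to just 3 ⇒ r2c4=3.
Step 4. [r3c2∈{2}] only 2 remains possible at r3c2 ⇒ r3c2=2.
Step 5. [r4c4∈{4}] r4c4's peers cover all but 4. So r4c4=4.
Step 6. [r4c1∈{3}] r4c1 has the single candidate 3. So r4c1=3.
Step 7. [r2c3∈{1}] r2c3 has the single candidate 1, so r2c3=1.
Step 8. [r4c2∈{1}] r4c2's peers cover all but 1. So r4c2=1.
Step 9. [r2c1∈{2}] nothing but 2 survives at r2c1, so r2c1=2.

Answer: 1 3 4 2 / 2 4 1 3 / 4 2 3 1 / 3 1 2 4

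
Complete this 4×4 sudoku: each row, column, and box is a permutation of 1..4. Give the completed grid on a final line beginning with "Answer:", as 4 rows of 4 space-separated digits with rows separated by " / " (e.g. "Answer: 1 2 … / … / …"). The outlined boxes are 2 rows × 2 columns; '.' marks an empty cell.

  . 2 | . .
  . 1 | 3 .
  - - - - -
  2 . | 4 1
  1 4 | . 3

Step 1. [r1c4∈{4}] only 4 remains possible at r1c4 ⇒ r1c4=4.
Step 2. [r1c3∈{1}] r1c3 is down to just 1. So r1c3=1.
Step 3. [r1c1∈{3}] r1c1's peers cover all but 3, so r1c1=3.
Step 4. [r2c1∈{4}] r2c1's peers cover all but 4. So r2c1=4.
Step 5. [r4c3∈{2}] nothing but 2 survives at r4c3, so r4c3=2.
Step 6. [r3c2∈{3}] r3c2 is down to just 3 ⇒ r3c2=3.
Step 7. [r2c4∈{2}] only 2 remains possible at r2c4, so r2c4=2.

Answer: 3 2 1 4 / 4 1 3 2 / 2 3 4 1 / 1 4 2 3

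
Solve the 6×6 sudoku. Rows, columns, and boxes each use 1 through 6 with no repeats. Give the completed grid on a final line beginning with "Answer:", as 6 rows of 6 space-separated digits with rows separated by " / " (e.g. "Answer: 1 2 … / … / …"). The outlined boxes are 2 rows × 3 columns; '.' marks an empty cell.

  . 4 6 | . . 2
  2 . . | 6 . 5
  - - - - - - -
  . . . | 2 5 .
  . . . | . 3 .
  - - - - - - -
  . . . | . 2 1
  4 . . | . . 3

Step 1. [r4c4∈{1,4}] box 4 places 1 nowhere but r4c4 ⇒ r4c4=1.
Step 2. [r1c1∈{1,3,5}] 5 has one home in row 1: r1c1, so r1c1=5.
Step 3. [r4c1∈{6}] nothing but 6 survives at r4c1, so r4c1=6.
Step 4. [r3c1∈{1,3}] 1 has one home in col 1: r3c1. So r3c1=1.
Step 5. [r6c4∈{5}] r6c4 has the single candidate 5, so r6c4=5.
Step 6. [r5c2∈{3,5,6}] across row 5, 6 lands solely at r5c2. So r5c2=6.
Step 7. [r4c6∈{4}] r4c6 has the single candidate 4. So r4c6=4.
Step 8. [r3c2∈{3}] nothing but 3 survives at r3c2. So r3c2=3.
Step 9. [r2c2∈{1}] r2c2's peers cover all but 1. So r2c2=1.
Step 10. [r6c2∈{2}] r6c2's peers cover all but 2, so r6c2=2.
Step 11. [r5c3∈{3,5}] 5 has one home in row 5: r5c3 ⇒ r5c3=5.
Step 12. [r2c3∈{3}] r2c3 is down to just 3, so r2c3=3.
Step 13. [r1c5∈{1}] r1c5 has the single candidate 1. So r1c5=1.
Step 14. [r6c5∈{6}] only 6 remains possible at r6c5. So r6c5=6.
Step 15. [r4c3∈{2}] r4c3 is down to just 2, so r4c3=2.
Step 16. [r5c1∈{3}] r5c1 is down to just 3 ⇒ r5c1=3.
Step 17. [r1c4∈{3}] r1c4's peers cover all but 3. So r1c4=3.
Step 18. [r6c3∈{1}] r6c3's peers cover all but 1. So r6c3=1.
Step 19. [r5c4∈{4}] nothing but 4 survives at r5c4 ⇒ r5c4=4.
Step 20. [r3c3∈{4}] r3c3 has the single candidate 4. So r3c3=4.
Step 21. [r3c6∈{6}] r3c6 is down to just 6, so r3c6=6.
Step 22. [r4c2∈{5}] r4c2 is down to just 5 ⇒ r4c2=5.
Step 23. [r2c5∈{4}] r2c5 is down to just 4. So r2c5=4.

Answer: 5 4 6 3 1 2 / 2 1 3 6 4 5 / 1 3 4 2 5 6 / 6 5 2 1 3 4 / 3 6 5 4 2 1 / 4 2 1 5 6 3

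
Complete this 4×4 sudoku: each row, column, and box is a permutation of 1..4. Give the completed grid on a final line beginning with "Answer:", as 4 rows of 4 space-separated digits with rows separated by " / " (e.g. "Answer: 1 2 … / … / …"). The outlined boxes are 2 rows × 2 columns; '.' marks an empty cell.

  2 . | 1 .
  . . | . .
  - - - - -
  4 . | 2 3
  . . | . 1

Step 1. [r1c2∈{3,4}] across row 1, 3 lands solely at r1c2 ⇒ r1c2=3.
Step 2. [r2c2∈{1,4}] across col 2, 4 lands solely at r2c2. So r2c2=4.
Step 3. [r2c4∈{2}] nothing but 2 survives at r2c4, so r2c4=2.
Step 4. [r3c2∈{1}] nothing but 1 survives at r3c2 ⇒ r3c2=1.
Step 5. [r4c2∈{2}] r4c2's peers cover all but 2. So r4c2=2.
Step 6. [r4c3∈{4}] r4c3 has the single candidate 4, so r4c3=4.
Step 7. [r1c4∈{4}] nothing but 4 survives at r1c4. So r1c4=4.
Step 8. [r4c1∈{3}] r4c1's peers cover all but 3. So r4c1=3.
Step 9. [r2c1∈{1}] r2c1 is down to just 1, so r2c1=1.
Step 10. [r2c3∈{3}] r2c3 is down to just 3. So r2c3=3.

Answer: 2 3 1 4 / 1 4 3 2 / 4 1 2 3 / 3 2 4 1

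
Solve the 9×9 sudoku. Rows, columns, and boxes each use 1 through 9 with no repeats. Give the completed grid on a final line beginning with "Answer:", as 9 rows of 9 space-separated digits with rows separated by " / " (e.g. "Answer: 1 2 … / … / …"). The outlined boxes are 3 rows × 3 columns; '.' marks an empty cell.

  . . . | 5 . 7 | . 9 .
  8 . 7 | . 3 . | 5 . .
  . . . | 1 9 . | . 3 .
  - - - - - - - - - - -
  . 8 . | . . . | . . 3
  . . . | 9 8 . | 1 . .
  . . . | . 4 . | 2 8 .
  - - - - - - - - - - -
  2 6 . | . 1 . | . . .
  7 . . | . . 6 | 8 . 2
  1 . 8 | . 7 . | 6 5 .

Step 1. [r1c7∈{4}] only 4 remains possible at r1c7. So r1c7=4.
Step 2. [r2c2∈{1,2,4,9}] across row 2, 9 lands solely at r2c2. So r2c2=9.
Step 3. [r8c3∈{3,4,5,9}] r8c3 is the only open cell in row 8 admitting 9. So r8c3=9.
Step 4. [r7c7∈{3,7,9}] 3 has one home in col 7: r7c7, so r7c7=3.
Step 5. [r3c6∈{2,4,8}] across box 2, 8 lands solely at r3c6, so r3c6=8.
Step 6. [r2c8∈{1,2,6}] across col 8, 2 lands solely at r2c8. So r2c8=2.
Step 7. [r1c5∈{2,6}] r1c5 is the only open cell in box 2 admitting 2 ⇒ r1c5=2.
Step 8. [r4c5∈{5,6}] r4c5 is the only open cell in col 5 admitting 6 ⇒ r4c5=6.
Step 9. [r5c8∈{4,6,7}] 6 has one home in col 8: r5c8 ⇒ r5c8=6.
Step 10. [r4c7∈{7,9}] col 7 places 9 nowhere but r4c7 ⇒ r4c7=9.
Step 11. [r6c1∈{3,5,6,9}] r6c1 is the only open cell in row 6 admitting 9 ⇒ r6c1=9.
Step 12. [r6c3∈{1,3,5,6}] in row 6, 6 fits only at r6c3. So r6c3=6.
Step 13. [r2c6∈{4}] r2c6 has the single candidate 4. So r2c6=4.
Step 14. [r8c5∈{5}] nothing but 5 survives at r8c5 ⇒ r8c5=5.
Step 15. [r7c3∈{4,5}] in row 7, 5 fits only at r7c3. So r7c3=5.
Step 16. [r2c9∈{1,6}] r2c9 is the only open cell in row 2 admitting 1. So r2c9=1.
Step 17. [r7c6∈{9}] nothing but 9 survives at r7c6. So r7c6=9.
Step 18. [r3c7∈{7}] nothing but 7 survives at r3c7. So r3c7=7.
Step 19. [r3c9∈{6}] only 6 remains possible at r3c9, so r3c9=6.
Step 20. [r8c8∈{1,4}] r8c8 is the only open cell in row 8 admitting 1. So r8c8=1.
Step 21. [r1c1∈{3,6}] in row 1, 6 fits only at r1c1 ⇒ r1c1=6.
Step 22. [r5c1∈{3,4,5}] across col 1, 3 lands solely at r5c1, so r5c1=3.
Step 23. [r1c3∈{1,3}] 3 has one home in col 3: r1c3 ⇒ r1c3=3.
Step 24. [r4c3∈{1,2,4}] across col 3, 1 lands solely at r4c3, so r4c3=1.
Step 25. [r6c6∈{1,3,5}] in row 6, 1 fits only at r6c6 ⇒ r6c6=1.
Step 26. [r9c6∈{2,3}] col 6 places 3 nowhere but r9c6. So r9c6=3.
Step 27. [r9c2∈{4}] r9c2 has the single candidate 4 ⇒ r9c2=4.
Step 28. [r6c4∈{3,7}] row 6 places 3 nowhere but r6c4. So r6c4=3.
Step 29. [r4c4∈{2,7}] r4c4 is the only open cell in col 4 admitting 7. So r4c4=7.
Step 30. [r4c8∈{4}] only 4 remains possible at r4c8. So r4c8=4.
Step 31. [r4c1∈{5}] r4c1 is down to just 5 ⇒ r4c1=5.
Step 32. [r7c9∈{4,7}] across col 9, 4 lands solely at r7c9, so r7c9=4.
Step 33. [r5c6∈{2,5}] across col 6, 5 lands solely at r5c6, so r5c6=5.
Step 34. [r6c2∈{7}] only 7 remains possible at r6c2. So r6c2=7.
Step 35. [r5c3∈{2,4}] row 5 places 4 nowhere but r5c3, so r5c3=4.
Step 36. [r3c3∈{2}] r3c3's peers cover all but 2. So r3c3=2.
Step 37. [r5c2∈{2}] only 2 remains possible at r5c2 ⇒ r5c2=2.
Step 38. [r9c4∈{2}] r9c4's peers cover all but 2 ⇒ r9c4=2.
Step 39. [r5c9∈{7}] r5c9's peers cover all but 7 ⇒ r5c9=7.
Step 40. [r9c9∈{9}] r9c9's peers cover all but 9, so r9c9=9.
Step 41. [r6c9∈{5}] r6c9 is down to just 5. So r6c9=5.
Step 42. [r7c4∈{8}] r7c4 is down to just 8 ⇒ r7c4=8.
Step 43. [r1c9∈{8}] r1c9 has the single candidate 8 ⇒ r1c9=8.
Step 44. [r1c2∈{1}] only 1 remains possible at r1c2, so r1c2=1.
Step 45. [r8c4∈{4}] r8c4's peers cover all but 4, so r8c4=4.
Step 46. [r8c2∈{3}] r8c2 has the single candidate 3. So r8c2=3.
Step 47. [r7c8∈{7}] r7c8 is down to just 7. So r7c8=7.
Step 48. [r3c2∈{5}] nothing but 5 survives at r3c2 ⇒ r3c2=5.
Step 49. [r3c1∈{4}] r3c1's peers cover all but 4, so r3c1=4.
Step 50. [r2c4∈{6}] only 6 remains possible at r2c4 ⇒ r2c4=6.
Step 51. [r4c6∈{2}] only 2 remains possible at r4c6, so r4c6=2.

Answer: 6 1 3 5 2 7 4 9 8 / 8 9 7 6 3 4 5 2 1 / 4 5 2 1 9 8 7 3 6 / 5 8 1 7 6 2 9 4 3 / 3 2 4 9 8 5 1 6 7 / 9 7 6 3 4 1 2 8 5 / 2 6 5 8 1 9 3 7 4 / 7 3 9 4 5 6 8 1 2 / 1 4 8 2 7 3 6 5 9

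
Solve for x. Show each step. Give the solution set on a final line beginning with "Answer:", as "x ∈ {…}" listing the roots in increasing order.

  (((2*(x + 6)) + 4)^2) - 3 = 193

Step 1. [(((2*(x + 6)) + 4)^2) - 3 = 193] -3 is outermost — add 3 both sides, so sub: ((2*(x + 6)) + 4)^2 = 196.
Step 2. [((2*(x + 6)) + 4)^2 = 196] √ both sides: 196 ≥ 0 gives two branches ⇒ sqrt: (2*(x + 6)) + 4 = 14 or -14.
Step 3. [(2*(x + 6)) + 4 = 14 or -14] 2 | LHS and 2 | 14 or -14: pull 2 out, so factor: (x + 6) + 2 = 7 or -7.
Step 4. [(x + 6) + 2 = 7 or -7] peel the +2: subtract 2 from each side ⇒ sub: x + 6 = 5 or -9.
Step 5. [x + 6 = 5 or -9] +6 is outermost — subtract 6 both sides, so sub: x = -1 or -15.

Answer: x ∈ {-15, -1}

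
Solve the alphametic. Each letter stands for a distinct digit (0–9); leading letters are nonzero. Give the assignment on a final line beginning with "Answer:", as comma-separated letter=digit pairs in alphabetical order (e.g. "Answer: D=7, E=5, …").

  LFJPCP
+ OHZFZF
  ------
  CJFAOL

Step 1. [col 1: P + F ≡ L (mod 10)] several values work for L in column 1 (P + F ≡ L (mod 10), carry-in 0); try L=1. So L=1.
Step 2. [col 1: P + F ≡ L (mod 10)] column 1 (P + F ≡ L (mod 10), carry-in 0) doesn't pin P yet; pick P=5 and continue, so P=5.
Step 3. [col 1: P + F ≡ L (mod 10)] in column 1 we have P+F≡L with carry-in 0; given P=5, L=1 and digits 1,5 already taken and all letters distinct, that pins F to 6 ⇒ F=6.
Step 4. [col 2: C + Z ≡ O (mod 10)] no forcing yet in column 2 (carry-in 1); C=4 is free and consistent — try it, so C=4.
Step 5. [col 2: C + Z ≡ O (mod 10)] no forcing yet in column 2 (carry-in 1); Z=8 is free and consistent — try it. So Z=8.
Step 6. [col 2: C + Z ≡ O (mod 10)] column 2 reads C+Z+carry(1)=O with C=4, Z=8; with digits 1,4,5,6,8 already taken and all letters distinct, the only value for O is 3. So O=3.
Step 7. [col 3: P + F ≡ A (mod 10)] column 3: given P=5, F=6, carry-in 1, and digits 1,3,4,5,6,8 already taken and all letters distinct, P+F≡A (mod 10) forces A=2 ⇒ A=2.
Step 8. [col 4: J + Z ≡ F (mod 10)] column 4: given Z=8, F=6, carry-in 1, and digits 1,2,3,4,5,6,8 already taken and all letters distinct, J+Z≡F (mod 10) forces J=7 ⇒ J=7.
Step 9. [col 5: F + H ≡ J (mod 10)] column 5: given F=6, J=7, carry-in 1, and digits 1,2,3,4,5,6,7,8 already taken and all letters distinct, F+H≡J (mod 10) forces H=0 ⇒ H=0.

Answer: A=2, C=4, F=6, H=0, J=7, L=1, O=3, P=5, Z=8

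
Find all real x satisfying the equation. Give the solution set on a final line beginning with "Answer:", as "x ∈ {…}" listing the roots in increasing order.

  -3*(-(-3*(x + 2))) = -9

Step 1. [-3*(-(-3*(x + 2))) = -9] -3 out front; divide by -3, so div: -(-3*(x + 2)) = 3.
Step 2. [-(-3*(x + 2)) = 3] LHS negated; negate both sides. So neg: -3*(x + 2) = -3.
Step 3. [-3*(x + 2) = -3] -3·(inner) — divide through by -3. So div: x + 2 = 1.
Step 4. [x + 2 = 1] +2 is outermost — subtract 2 both sides. So sub: x = -1.

Answer: x ∈ {-1}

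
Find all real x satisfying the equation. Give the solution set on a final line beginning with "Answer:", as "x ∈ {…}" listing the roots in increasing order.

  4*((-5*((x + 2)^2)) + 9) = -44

Step 1. [4*((-5*((x + 2)^2)) + 9) = -44] 4 out front; divide by 4, so div: (-5*((x + 2)^2)) + 9 = -11.
Step 2. [(-5*((x + 2)^2)) + 9 = -11] 9 comes off first (subtract 9). So sub: -5*((x + 2)^2) = -20.
Step 3. [-5*((x + 2)^2) = -20] -5·(inner) — divide through by -5, so div: (x + 2)^2 = 4.
Step 4. [(x + 2)^2 = 4] √ both sides: 4 ≥ 0 gives two branches, so sqrt: x + 2 = 2 or -2.
Step 5. [x + 2 = 2 or -2] 2 comes off first (subtract 2) ⇒ sub: x = 0 or -4.

Answer: x ∈ {-4, 0}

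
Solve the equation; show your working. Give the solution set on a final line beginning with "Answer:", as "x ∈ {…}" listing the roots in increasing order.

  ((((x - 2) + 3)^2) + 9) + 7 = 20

Step 1. [((((x - 2) + 3)^2) + 9) + 7 = 20] peel the +7: subtract 7 from each side ⇒ sub: (((x - 2) + 3)^2) + 9 = 13.
Step 2. [(((x - 2) + 3)^2) + 9 = 13] +9 is outermost — subtract 9 both sides ⇒ sub: ((x - 2) + 3)^2 = 4.
Step 3. [((x - 2) + 3)^2 = 4] √ both sides: 4 ≥ 0 gives two branches ⇒ sqrt: (x - 2) + 3 = 2 or -2.
Step 4. [(x - 2) + 3 = 2 or -2] subtract 3: x sits inside (… + 3). So sub: x - 2 = -1 or -5.
Step 5. [x - 2 = -1 or -5] 2 comes off first (add 2) ⇒ sub: x = 1 or -3.

Answer: x ∈ {-3, 1}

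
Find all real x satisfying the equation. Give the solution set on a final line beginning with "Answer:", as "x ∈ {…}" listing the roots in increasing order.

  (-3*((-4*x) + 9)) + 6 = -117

Step 1. [(-3*((-4*x) + 9)) + 6 = -117] -3 | LHS and -3 | -117: pull -3 out ⇒ factor: ((-4*x) + 9) - 2 = 39.
Step 2. [((-4*x) + 9) - 2 = 39] -2 is outermost — add 2 both sides. So sub: (-4*x) + 9 = 41.
Step 3. [(-4*x) + 9 = 41] subtract 9: x sits inside (… + 9). So sub: -4*x = 32.
Step 4. [-4*x = 32] LHS = -4·(…); ÷-4 both sides ⇒ div: x = -8.

Answer: x ∈ {-8}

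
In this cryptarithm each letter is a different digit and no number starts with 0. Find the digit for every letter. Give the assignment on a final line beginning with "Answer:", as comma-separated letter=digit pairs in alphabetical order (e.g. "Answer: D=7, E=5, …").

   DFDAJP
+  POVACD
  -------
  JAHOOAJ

Step 1. [col 1: P + D ≡ J (mod 10)] no forcing yet in column 1 (carry-in 0); D=5 is free and consistent — try it, so D=5.
Step 2. [col 1: P + D ≡ J (mod 10)] P=6 is one option consistent with column 1 (P + D ≡ J (mod 10), carry-in 0) — take it ⇒ P=6.
Step 3. [col 1: P + D ≡ J (mod 10)] column 1 reads P+D+carry(0)=J with P=6, D=5; with digits 5,6 already taken and all letters distinct, the only value for J is 1. So J=1.
Step 4. [col 2: J + C ≡ A (mod 10)] C=0 is one option consistent with column 2 (J + C ≡ A (mod 10), carry-in 1) — take it, so C=0.
Step 5. [col 2: J + C ≡ A (mod 10)] from column 2 (J=1, C=0, carry-in 1, digits 0,1,5,6 already taken and all letters distinct): A must equal 2, so A=2.
Step 6. [col 3: A + A ≡ O (mod 10)] from column 3 (A=2, carry-in 0, digits 0,1,2,5,6 already taken and all letters distinct): O must equal 4. So O=4.
Step 7. [col 4: D + V ≡ O (mod 10)] column 4: given D=5, O=4, carry-in 0, and digits 0,1,2,4,5,6 already taken and all letters distinct, D+V≡O (mod 10) forces V=9, so V=9.
Step 8. [col 5: F + O ≡ H (mod 10)] column 5 (F + O ≡ H (mod 10), carry-in 1) doesn't pin F yet; pick F=8 and continue ⇒ F=8.
Step 9. [col 5: F + O ≡ H (mod 10)] in column 5 we have F+O≡H with carry-in 1; given F=8, O=4 and digits 0,1,2,4,5,6,8,9 already taken and all letters distinct, that pins H to 3, so H=3.

Answer: A=2, C=0, D=5, F=8, H=3, J=1, O=4, P=6, V=9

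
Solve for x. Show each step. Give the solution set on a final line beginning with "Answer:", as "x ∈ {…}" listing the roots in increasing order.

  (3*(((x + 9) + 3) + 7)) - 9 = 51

Step 1. [(3*(((x + 9) + 3) + 7)) - 9 = 51] the outer -9 inverts by adding 9. So sub: 3*(((x + 9) + 3) + 7) = 60.
Step 2. [3*(((x + 9) + 3) + 7) = 60] leading coefficient 3: divide by 3, so div: ((x + 9) + 3) + 7 = 20.
Step 3. [((x + 9) + 3) + 7 = 20] peel the +7: subtract 7 from each side, so sub: (x + 9) + 3 = 13.
Step 4. [(x + 9) + 3 = 13] the outer +3 inverts by subtracting 3. So sub: x + 9 = 10.
Step 5. [x + 9 = 10] the outer +9 inverts by subtracting 9, so sub: x = 1.

Answer: x ∈ {1}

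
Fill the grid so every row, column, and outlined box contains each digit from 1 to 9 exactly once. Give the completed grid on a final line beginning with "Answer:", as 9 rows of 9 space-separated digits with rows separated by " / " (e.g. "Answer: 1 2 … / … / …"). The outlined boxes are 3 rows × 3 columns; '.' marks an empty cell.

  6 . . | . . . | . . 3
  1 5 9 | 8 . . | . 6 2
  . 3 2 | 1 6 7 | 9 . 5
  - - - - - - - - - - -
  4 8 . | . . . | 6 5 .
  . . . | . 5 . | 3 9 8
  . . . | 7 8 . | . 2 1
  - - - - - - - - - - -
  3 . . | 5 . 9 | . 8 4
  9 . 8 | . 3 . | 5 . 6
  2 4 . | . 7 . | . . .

Step 1. [r1c3∈{4,7}] r1c3 is the only open cell in col 3 admitting 4, so r1c3=4.
Step 2. [r9c7∈{1}] nothing but 1 survives at r9c7. So r9c7=1.
Step 3. [r1c2∈{7}] r1c2 has the single candidate 7. So r1c2=7.
Step 4. [r7c3∈{1,6,7}] in box 7, 7 fits only at r7c3 ⇒ r7c3=7.
Step 5. [r4c4∈{2,3,9}] col 4 places 3 nowhere but r4c4, so r4c4=3.
Step 6. [r4c3∈{1}] r4c3 is down to just 1 ⇒ r4c3=1.
Step 7. [r5c3∈{6}] only 6 remains possible at r5c3. So r5c3=6.
Step 8. [r4c6∈{2}] r4c6 has the single candidate 2. So r4c6=2.
Step 9. [r7c5∈{1,2}] in col 5, 1 fits only at r7c5, so r7c5=1.
Step 10. [r8c6∈{4}] r8c6 has the single candidate 4, so r8c6=4.
Step 11. [r1c4∈{2,9}] across col 4, 9 lands solely at r1c4. So r1c4=9.
Step 12. [r6c3∈{3,5}] 3 has one home in row 6: r6c3 ⇒ r6c3=3.
Step 13. [r2c7∈{4,7}] row 2 places 7 nowhere but r2c7 ⇒ r2c7=7.
Step 14. [r9c6∈{6,8}] across row 9, 8 lands solely at r9c6, so r9c6=8.
Step 15. [r8c8∈{7}] r8c8 has the single candidate 7, so r8c8=7.
Step 16. [r3c8∈{4}] nothing but 4 survives at r3c8 ⇒ r3c8=4.
Step 17. [r7c2∈{6}] r7c2 has the single candidate 6. So r7c2=6.
Step 18. [r5c1∈{7}] r5c1 is down to just 7, so r5c1=7.
Step 19. [r8c2∈{1}] r8c2's peers cover all but 1 ⇒ r8c2=1.
Step 20. [r1c8∈{1}] nothing but 1 survives at r1c8. So r1c8=1.
Step 21. [r3c1∈{8}] r3c1 has the single candidate 8. So r3c1=8.
Step 22. [r1c7∈{8}] r1c7 is down to just 8. So r1c7=8.
Step 23. [r5c2∈{2}] only 2 remains possible at r5c2. So r5c2=2.
Step 24. [r9c8∈{3}] only 3 remains possible at r9c8, so r9c8=3.
Step 25. [r1c6∈{5}] r1c6's peers cover all but 5 ⇒ r1c6=5.
Step 26. [r6c2∈{9}] r6c2 has the single candidate 9, so r6c2=9.
Step 27. [r5c6∈{1}] r5c6 has the single candidate 1, so r5c6=1.
Step 28. [r9c3∈{5}] r9c3's peers cover all but 5, so r9c3=5.
Step 29. [r6c7∈{4}] r6c7 has the single candidate 4 ⇒ r6c7=4.
Step 30. [r4c9∈{7}] r4c9 is down to just 7. So r4c9=7.
Step 31. [r5c4∈{4}] nothing but 4 survives at r5c4 ⇒ r5c4=4.
Step 32. [r9c4∈{6}] nothing but 6 survives at r9c4, so r9c4=6.
Step 33. [r2c5∈{4}] r2c5 has the single candidate 4, so r2c5=4.
Step 34. [r1c5∈{2}] r1c5's peers cover all but 2. So r1c5=2.
Step 35. [r7c7∈{2}] r7c7 is down to just 2. So r7c7=2.
Step 36. [r4c5∈{9}] r4c5 is down to just 9. So r4c5=9.
Step 37. [r9c9∈{9}] r9c9 is down to just 9 ⇒ r9c9=9.
Step 38. [r2c6∈{3}] r2c6 has the single candidate 3. So r2c6=3.
Step 39. [r6c1∈{5}] only 5 remains possible at r6c1. So r6c1=5.
Step 40. [r6c6∈{6}] r6c6 has the single candidate 6 ⇒ r6c6=6.
Step 41. [r8c4∈{2}] nothing but 2 survives at r8c4, so r8c4=2.

Answer: 6 7 4 9 2 5 8 1 3 / 1 5 9 8 4 3 7 6 2 / 8 3 2 1 6 7 9 4 5 / 4 8 1 3 9 2 6 5 7 / 7 2 6 4 5 1 3 9 8 / 5 9 3 7 8 6 4 2 1 / 3 6 7 5 1 9 2 8 4 / 9 1 8 2 3 4 5 7 6 / 2 4 5 6 7 8 1 3 9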